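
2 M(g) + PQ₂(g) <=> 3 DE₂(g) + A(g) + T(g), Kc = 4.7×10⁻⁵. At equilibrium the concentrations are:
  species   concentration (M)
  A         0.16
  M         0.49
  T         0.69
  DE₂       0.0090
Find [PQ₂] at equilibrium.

At equilibrium, Kc = [DE₂]³·[A]·[T] / ([M]²·[PQ₂]) = 4.7×10⁻⁵.
(0.0090)³·(0.16)·(0.69) / ((0.49)²·([PQ₂])) = 4.7×10⁻⁵
[PQ₂] = 0.00713 = 0.0071 M

[PQ₂] = 0.0071 M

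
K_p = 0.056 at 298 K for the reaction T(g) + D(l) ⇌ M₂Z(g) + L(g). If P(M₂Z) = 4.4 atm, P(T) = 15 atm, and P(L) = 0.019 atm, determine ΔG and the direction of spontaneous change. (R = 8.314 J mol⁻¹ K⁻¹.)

ΔG = -5.72 kJ/mol; the forward reaction is spontaneous

(D is a pure liquid — omitted from Q_p.)
Q_p = P(M₂Z)·P(L) / P(T) = (4.4)·(0.019) / (15) = 0.00557
ΔG = RT ln(Q_p/K_p) = (8.314 J mol⁻¹ K⁻¹)(298 K) × ln(0.00557/0.056)
   = (2.478 kJ/mol)(-2.308) = -5.72 kJ/mol
ΔG < 0, so the forward reaction is spontaneous (proceeds forward).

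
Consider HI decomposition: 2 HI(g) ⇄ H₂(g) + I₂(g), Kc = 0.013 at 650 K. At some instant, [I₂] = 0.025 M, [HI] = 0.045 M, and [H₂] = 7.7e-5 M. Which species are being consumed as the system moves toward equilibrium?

HI (reactants)

Qc = [H₂]·[I₂] / [HI]² = (7.7e-5)·(0.025) / (0.045)² = 9.5e-4
Qc = 9.5e-4 < Kc = 0.013: net forward reaction.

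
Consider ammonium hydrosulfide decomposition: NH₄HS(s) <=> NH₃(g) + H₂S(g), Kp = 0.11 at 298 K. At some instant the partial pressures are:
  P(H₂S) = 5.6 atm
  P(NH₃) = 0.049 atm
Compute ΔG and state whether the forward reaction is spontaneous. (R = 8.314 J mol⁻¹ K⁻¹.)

ΔG = 2.26 kJ/mol; the forward reaction is non-spontaneous

(NH₄HS is a pure solid — omitted from Qp.)
Qp = P(NH₃)·P(H₂S) = (0.049)·(5.6) = 0.274
ΔG = RT ln(Qp/Kp) = (8.314 J mol⁻¹ K⁻¹)(298 K) × ln(0.274/0.11)
   = (2.478 kJ/mol)(0.9126) = 2.26 kJ/mol
ΔG > 0, so the forward reaction is non-spontaneous (proceeds in reverse).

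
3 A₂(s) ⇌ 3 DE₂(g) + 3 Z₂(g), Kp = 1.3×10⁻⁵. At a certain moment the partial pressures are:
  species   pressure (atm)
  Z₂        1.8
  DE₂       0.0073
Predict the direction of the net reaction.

(A₂ is a pure solid — omitted from Qp.)
Qp = P(DE₂)³·P(Z₂)³ = (0.0073)³·(1.8)³ = 2.3×10⁻⁶
Qp = 2.3×10⁻⁶ < Kp = 1.3×10⁻⁵, so the forward reaction proceeds.

toward products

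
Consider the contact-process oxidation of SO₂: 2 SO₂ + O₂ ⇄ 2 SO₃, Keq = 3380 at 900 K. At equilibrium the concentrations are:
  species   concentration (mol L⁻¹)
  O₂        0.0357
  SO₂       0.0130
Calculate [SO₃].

[SO₃] = 0.143 mol L⁻¹

At equilibrium, Keq = [SO₃]² / ([SO₂]²·[O₂]) = 3380.
([SO₃])² / ((0.0130)²·(0.0357)) = 3380
[SO₃]² = 0.0204 ⇒ [SO₃] = 0.143 mol L⁻¹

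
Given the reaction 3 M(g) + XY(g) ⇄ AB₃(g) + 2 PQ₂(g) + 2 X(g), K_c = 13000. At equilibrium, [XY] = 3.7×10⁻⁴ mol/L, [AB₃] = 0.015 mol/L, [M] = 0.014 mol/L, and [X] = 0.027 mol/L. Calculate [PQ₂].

At equilibrium, K_c = [AB₃]·[PQ₂]²·[X]² / ([M]³·[XY]) = 13000.
(0.015)·([PQ₂])²·(0.027)² / ((0.014)³·(3.7×10⁻⁴)) = 13000
[PQ₂]² = 1.21 ⇒ [PQ₂] = 1.1 mol/L

[PQ₂] = 1.1 mol/L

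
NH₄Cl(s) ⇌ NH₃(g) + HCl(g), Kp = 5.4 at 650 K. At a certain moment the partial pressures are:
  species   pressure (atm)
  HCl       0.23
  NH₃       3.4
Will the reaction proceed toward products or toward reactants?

(NH₄Cl is a pure solid — omitted from Qp.)
Qp = P(NH₃)·P(HCl) = (3.4)·(0.23) = 0.78
Qp = 0.78 < Kp = 5.4, so the forward reaction proceeds.

toward products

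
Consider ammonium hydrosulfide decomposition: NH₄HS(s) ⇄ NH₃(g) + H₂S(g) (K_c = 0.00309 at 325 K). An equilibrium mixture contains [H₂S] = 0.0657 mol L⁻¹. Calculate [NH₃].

[NH₃] = 0.0470 mol L⁻¹

(NH₄HS is a pure solid — omitted from K_c.)
At equilibrium, K_c = [NH₃]·[H₂S] = 0.00309.
([NH₃])·(0.0657) = 0.00309
[NH₃] = 0.0470 mol L⁻¹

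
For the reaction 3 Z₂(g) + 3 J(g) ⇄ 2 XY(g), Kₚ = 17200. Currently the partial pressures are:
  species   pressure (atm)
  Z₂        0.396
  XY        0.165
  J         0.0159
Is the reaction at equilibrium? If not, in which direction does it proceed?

Qₚ = P(XY)² / (P(Z₂)³·P(J)³) = (0.165)² / ((0.396)³·(0.0159)³) = 1.09×10⁵
Qₚ = 1.09×10⁵ > Kₚ = 17200, so the reverse reaction proceeds.

in the reverse direction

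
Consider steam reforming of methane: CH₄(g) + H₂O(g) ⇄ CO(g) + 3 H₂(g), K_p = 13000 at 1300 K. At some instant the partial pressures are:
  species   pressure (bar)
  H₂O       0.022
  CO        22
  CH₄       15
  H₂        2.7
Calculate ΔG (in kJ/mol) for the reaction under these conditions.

ΔG = -24.8 kJ/mol

Q_p = P(CO)·P(H₂)³ / (P(CH₄)·P(H₂O)) = (22)·(2.7)³ / ((15)·(0.022)) = 1310
ΔG = RT ln(Q_p/K_p) = (8.314 J mol⁻¹ K⁻¹)(1300 K) × ln(1310/13000)
   = (10.81 kJ/mol)(-2.295) = -24.8 kJ/mol
ΔG < 0, so the forward reaction is spontaneous (proceeds forward).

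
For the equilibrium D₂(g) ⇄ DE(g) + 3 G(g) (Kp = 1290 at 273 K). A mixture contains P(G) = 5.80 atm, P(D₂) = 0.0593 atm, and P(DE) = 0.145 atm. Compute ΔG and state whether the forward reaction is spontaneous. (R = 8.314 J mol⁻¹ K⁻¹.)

ΔG = -2.26 kJ/mol; the forward reaction is spontaneous

Qp = P(DE)·P(G)³ / P(D₂) = (0.145)·(5.80)³ / (0.0593) = 477
ΔG = RT ln(Qp/Kp) = (8.314 J mol⁻¹ K⁻¹)(273 K) × ln(477/1290)
   = (2.270 kJ/mol)(-0.9949) = -2.26 kJ/mol
ΔG < 0, so the forward reaction is spontaneous (proceeds forward).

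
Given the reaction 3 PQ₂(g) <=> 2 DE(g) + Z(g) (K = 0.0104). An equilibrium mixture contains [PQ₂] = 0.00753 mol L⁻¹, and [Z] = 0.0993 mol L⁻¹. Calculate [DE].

[DE] = 2.11×10⁻⁴ mol L⁻¹

At equilibrium, K = [DE]²·[Z] / [PQ₂]³ = 0.0104.
([DE])²·(0.0993) / (0.00753)³ = 0.0104
[DE]² = 4.47×10⁻⁸ ⇒ [DE] = 2.11×10⁻⁴ mol L⁻¹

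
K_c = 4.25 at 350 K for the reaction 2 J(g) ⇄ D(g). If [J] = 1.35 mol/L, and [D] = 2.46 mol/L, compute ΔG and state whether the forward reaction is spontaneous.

Q_c = [D] / [J]² = (2.46) / (1.35)² = 1.35
ΔG = RT ln(Q_c/K_c) = (8.314 J mol⁻¹ K⁻¹)(350 K) × ln(1.35/4.25)
   = (2.910 kJ/mol)(-1.147) = -3.34 kJ/mol
ΔG < 0, so the forward reaction is spontaneous (proceeds forward).

ΔG = -3.34 kJ/mol; the forward reaction is spontaneous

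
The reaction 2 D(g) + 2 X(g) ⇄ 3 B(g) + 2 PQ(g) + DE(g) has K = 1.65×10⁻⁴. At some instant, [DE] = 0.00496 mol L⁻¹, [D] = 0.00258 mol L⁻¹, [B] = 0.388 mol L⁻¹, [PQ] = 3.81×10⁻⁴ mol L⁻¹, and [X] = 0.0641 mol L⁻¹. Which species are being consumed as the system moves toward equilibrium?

B, PQ, DE (products)

Q = [B]³·[PQ]²·[DE] / ([D]²·[X]²) = (0.388)³·(3.81×10⁻⁴)²·(0.00496) / ((0.00258)²·(0.0641)²) = 0.00154
Q = 0.00154 > K = 1.65×10⁻⁴: net reverse reaction.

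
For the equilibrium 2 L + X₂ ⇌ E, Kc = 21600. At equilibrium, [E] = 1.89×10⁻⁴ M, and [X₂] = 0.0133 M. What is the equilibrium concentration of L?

At equilibrium, Kc = [E] / ([L]²·[X₂]) = 21600.
(1.89×10⁻⁴) / (([L])²·(0.0133)) = 21600
[L]² = 6.58×10⁻⁷ ⇒ [L] = 8.11×10⁻⁴ M

[L] = 8.11×10⁻⁴ M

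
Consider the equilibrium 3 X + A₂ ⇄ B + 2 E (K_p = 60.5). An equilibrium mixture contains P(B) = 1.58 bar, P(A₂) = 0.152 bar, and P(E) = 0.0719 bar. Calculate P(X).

P(X) = 0.0961 bar

At equilibrium, K_p = P(B)·P(E)² / (P(X)³·P(A₂)) = 60.5.
(1.58)·(0.0719)² / ((P(X))³·(0.152)) = 60.5
P(X)³ = 8.88×10⁻⁴ ⇒ P(X) = 0.0961 bar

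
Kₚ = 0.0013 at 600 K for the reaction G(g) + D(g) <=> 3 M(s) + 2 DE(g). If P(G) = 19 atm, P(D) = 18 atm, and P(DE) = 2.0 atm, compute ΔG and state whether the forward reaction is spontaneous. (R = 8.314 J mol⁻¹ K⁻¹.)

(M is a pure solid — omitted from Qₚ.)
Qₚ = P(DE)² / (P(G)·P(D)) = (2.0)² / ((19)·(18)) = 0.0117
ΔG = RT ln(Qₚ/Kₚ) = (8.314 J mol⁻¹ K⁻¹)(600 K) × ln(0.0117/0.0013)
   = (4.988 kJ/mol)(2.197) = 11.0 kJ/mol
ΔG > 0, so the forward reaction is non-spontaneous (proceeds in reverse).

ΔG = 11.0 kJ/mol; the forward reaction is non-spontaneous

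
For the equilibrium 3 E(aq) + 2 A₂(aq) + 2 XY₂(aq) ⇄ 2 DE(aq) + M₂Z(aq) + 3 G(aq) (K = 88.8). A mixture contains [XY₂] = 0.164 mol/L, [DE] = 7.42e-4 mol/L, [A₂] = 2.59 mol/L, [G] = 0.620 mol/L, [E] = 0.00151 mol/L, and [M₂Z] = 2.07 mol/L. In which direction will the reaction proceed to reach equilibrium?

to the left

Q = [DE]²·[M₂Z]·[G]³ / ([E]³·[A₂]²·[XY₂]²) = (7.42e-4)²·(2.07)·(0.620)³ / ((0.00151)³·(2.59)²·(0.164)²) = 437
Q = 437 > K = 88.8, so the reverse reaction proceeds.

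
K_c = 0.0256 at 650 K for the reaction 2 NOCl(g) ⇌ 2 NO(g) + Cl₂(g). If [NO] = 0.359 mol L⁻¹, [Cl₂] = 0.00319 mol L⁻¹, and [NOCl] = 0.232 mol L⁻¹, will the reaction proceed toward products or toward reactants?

Q_c = [NO]²·[Cl₂] / [NOCl]² = (0.359)²·(0.00319) / (0.232)² = 0.00764
Q_c = 0.00764 < K_c = 0.0256, so the forward reaction proceeds.

toward products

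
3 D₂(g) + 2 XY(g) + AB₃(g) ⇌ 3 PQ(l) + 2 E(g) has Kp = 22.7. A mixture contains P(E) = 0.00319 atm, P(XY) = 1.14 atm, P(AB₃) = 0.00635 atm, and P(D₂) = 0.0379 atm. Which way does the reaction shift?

no net change (already at equilibrium)

(PQ is a pure liquid — omitted from Qp.)
Qp = P(E)² / (P(D₂)³·P(XY)²·P(AB₃)) = (0.00319)² / ((0.0379)³·(1.14)²·(0.00635)) = 22.7
Qp = 22.7 = Kp, so the system is already at equilibrium.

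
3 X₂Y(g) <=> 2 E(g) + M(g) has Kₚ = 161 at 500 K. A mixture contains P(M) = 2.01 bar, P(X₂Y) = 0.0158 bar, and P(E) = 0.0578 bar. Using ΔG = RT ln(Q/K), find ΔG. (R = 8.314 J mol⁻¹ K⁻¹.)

Qₚ = P(E)²·P(M) / P(X₂Y)³ = (0.0578)²·(2.01) / (0.0158)³ = 1700
ΔG = RT ln(Qₚ/Kₚ) = (8.314 J mol⁻¹ K⁻¹)(500 K) × ln(1700/161)
   = (4.157 kJ/mol)(2.357) = 9.80 kJ/mol
ΔG > 0, so the forward reaction is non-spontaneous (proceeds in reverse).

ΔG = 9.80 kJ/mol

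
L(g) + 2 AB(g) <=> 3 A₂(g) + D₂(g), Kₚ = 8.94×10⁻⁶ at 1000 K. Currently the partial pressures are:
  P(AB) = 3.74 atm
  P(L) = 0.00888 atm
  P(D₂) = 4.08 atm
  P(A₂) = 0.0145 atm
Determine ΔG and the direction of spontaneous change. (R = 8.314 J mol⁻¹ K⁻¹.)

ΔG = 20.1 kJ/mol; the forward reaction is non-spontaneous

Qₚ = P(A₂)³·P(D₂) / (P(L)·P(AB)²) = (0.0145)³·(4.08) / ((0.00888)·(3.74)²) = 1.00×10⁻⁴
ΔG = RT ln(Qₚ/Kₚ) = (8.314 J mol⁻¹ K⁻¹)(1000 K) × ln(1.00×10⁻⁴/8.94×10⁻⁶)
   = (8.314 kJ/mol)(2.415) = 20.1 kJ/mol
ΔG > 0, so the forward reaction is non-spontaneous (proceeds in reverse).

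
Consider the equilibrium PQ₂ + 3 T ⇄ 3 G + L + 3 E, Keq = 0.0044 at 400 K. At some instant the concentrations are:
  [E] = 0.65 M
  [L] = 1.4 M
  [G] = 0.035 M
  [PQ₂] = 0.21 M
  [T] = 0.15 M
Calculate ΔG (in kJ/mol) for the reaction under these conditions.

Q = [G]³·[L]·[E]³ / ([PQ₂]·[T]³) = (0.035)³·(1.4)·(0.65)³ / ((0.21)·(0.15)³) = 0.0233
ΔG = RT ln(Q/Keq) = (8.314 J mol⁻¹ K⁻¹)(400 K) × ln(0.0233/0.0044)
   = (3.326 kJ/mol)(1.667) = 5.54 kJ/mol
ΔG > 0, so the forward reaction is non-spontaneous (proceeds in reverse).

ΔG = 5.54 kJ/mol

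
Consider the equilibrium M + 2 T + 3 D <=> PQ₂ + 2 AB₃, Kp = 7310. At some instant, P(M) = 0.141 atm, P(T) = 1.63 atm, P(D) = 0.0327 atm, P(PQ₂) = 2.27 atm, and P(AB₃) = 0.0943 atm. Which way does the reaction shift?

Qp = P(PQ₂)·P(AB₃)² / (P(M)·P(T)²·P(D)³) = (2.27)·(0.0943)² / ((0.141)·(1.63)²·(0.0327)³) = 1540
Qp = 1540 < Kp = 7310, so the forward reaction proceeds.

toward products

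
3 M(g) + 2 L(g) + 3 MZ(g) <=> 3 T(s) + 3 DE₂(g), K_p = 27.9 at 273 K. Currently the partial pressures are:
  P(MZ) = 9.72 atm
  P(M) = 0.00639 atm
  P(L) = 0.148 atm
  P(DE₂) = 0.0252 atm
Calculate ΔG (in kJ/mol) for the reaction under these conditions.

(T is a pure solid — omitted from Q_p.)
Q_p = P(DE₂)³ / (P(M)³·P(L)²·P(MZ)³) = (0.0252)³ / ((0.00639)³·(0.148)²·(9.72)³) = 3.05
ΔG = RT ln(Q_p/K_p) = (8.314 J mol⁻¹ K⁻¹)(273 K) × ln(3.05/27.9)
   = (2.270 kJ/mol)(-2.213) = -5.02 kJ/mol
ΔG < 0, so the forward reaction is spontaneous (proceeds forward).

ΔG = -5.02 kJ/mol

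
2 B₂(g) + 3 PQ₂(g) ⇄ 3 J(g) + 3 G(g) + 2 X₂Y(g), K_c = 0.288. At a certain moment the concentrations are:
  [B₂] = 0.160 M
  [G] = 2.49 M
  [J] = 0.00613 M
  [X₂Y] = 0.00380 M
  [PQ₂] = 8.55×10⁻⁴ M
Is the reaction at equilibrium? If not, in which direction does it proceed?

toward reactants

Q_c = [J]³·[G]³·[X₂Y]² / ([B₂]²·[PQ₂]³) = (0.00613)³·(2.49)³·(0.00380)² / ((0.160)²·(8.55×10⁻⁴)³) = 3.21
Q_c = 3.21 > K_c = 0.288, so the reverse reaction proceeds.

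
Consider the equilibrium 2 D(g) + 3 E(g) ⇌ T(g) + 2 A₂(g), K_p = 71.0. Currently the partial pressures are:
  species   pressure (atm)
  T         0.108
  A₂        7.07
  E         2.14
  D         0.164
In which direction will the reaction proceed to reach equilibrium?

to the right

Q_p = P(T)·P(A₂)² / (P(D)²·P(E)³) = (0.108)·(7.07)² / ((0.164)²·(2.14)³) = 20.5
Q_p = 20.5 < K_p = 71.0, so the forward reaction proceeds.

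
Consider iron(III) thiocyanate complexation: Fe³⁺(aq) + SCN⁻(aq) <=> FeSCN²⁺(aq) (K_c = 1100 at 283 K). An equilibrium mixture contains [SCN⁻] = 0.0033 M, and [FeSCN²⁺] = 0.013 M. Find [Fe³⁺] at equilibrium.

At equilibrium, K_c = [FeSCN²⁺] / ([Fe³⁺]·[SCN⁻]) = 1100.
(0.013) / (([Fe³⁺])·(0.0033)) = 1100
[Fe³⁺] = 0.00358 = 0.0036 M

[Fe³⁺] = 0.0036 M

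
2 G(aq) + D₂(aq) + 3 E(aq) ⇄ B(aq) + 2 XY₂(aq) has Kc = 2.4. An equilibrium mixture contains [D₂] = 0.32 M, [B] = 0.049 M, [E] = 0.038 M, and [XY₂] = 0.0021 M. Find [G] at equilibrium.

[G] = 0.072 M

At equilibrium, Kc = [B]·[XY₂]² / ([G]²·[D₂]·[E]³) = 2.4.
(0.049)·(0.0021)² / (([G])²·(0.32)·(0.038)³) = 2.4
[G]² = 0.00513 ⇒ [G] = 0.072 M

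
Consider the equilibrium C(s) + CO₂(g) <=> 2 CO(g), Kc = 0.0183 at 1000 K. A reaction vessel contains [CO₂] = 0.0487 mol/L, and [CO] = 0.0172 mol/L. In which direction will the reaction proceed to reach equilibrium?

(C is a pure solid — omitted from Qc.)
Qc = [CO]² / [CO₂] = (0.0172)² / (0.0487) = 0.00607
Qc = 0.00607 < Kc = 0.0183, so the forward reaction proceeds.

toward products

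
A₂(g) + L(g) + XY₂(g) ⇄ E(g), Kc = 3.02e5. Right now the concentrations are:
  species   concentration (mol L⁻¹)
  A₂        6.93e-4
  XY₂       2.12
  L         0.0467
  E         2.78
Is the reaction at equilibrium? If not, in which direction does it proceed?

Qc = [E] / ([A₂]·[L]·[XY₂]) = (2.78) / ((6.93e-4)·(0.0467)·(2.12)) = 40500
Qc = 40500 < Kc = 3.02e5, so the forward reaction proceeds.

forward (toward products)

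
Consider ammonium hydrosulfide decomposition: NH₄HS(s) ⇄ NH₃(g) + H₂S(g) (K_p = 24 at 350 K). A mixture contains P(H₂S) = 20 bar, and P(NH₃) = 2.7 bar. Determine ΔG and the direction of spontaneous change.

(NH₄HS is a pure solid — omitted from Q_p.)
Q_p = P(NH₃)·P(H₂S) = (2.7)·(20) = 54.0
ΔG = RT ln(Q_p/K_p) = (8.314 J mol⁻¹ K⁻¹)(350 K) × ln(54.0/24)
   = (2.910 kJ/mol)(0.8109) = 2.36 kJ/mol
ΔG > 0, so the forward reaction is non-spontaneous (proceeds in reverse).

ΔG = 2.36 kJ/mol; the forward reaction is non-spontaneous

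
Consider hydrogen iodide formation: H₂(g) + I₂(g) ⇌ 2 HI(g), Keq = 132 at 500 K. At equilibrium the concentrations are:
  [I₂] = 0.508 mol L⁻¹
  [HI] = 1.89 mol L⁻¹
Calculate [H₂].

At equilibrium, Keq = [HI]² / ([H₂]·[I₂]) = 132.
(1.89)² / (([H₂])·(0.508)) = 132
[H₂] = 0.0533 mol L⁻¹

[H₂] = 0.0533 mol L⁻¹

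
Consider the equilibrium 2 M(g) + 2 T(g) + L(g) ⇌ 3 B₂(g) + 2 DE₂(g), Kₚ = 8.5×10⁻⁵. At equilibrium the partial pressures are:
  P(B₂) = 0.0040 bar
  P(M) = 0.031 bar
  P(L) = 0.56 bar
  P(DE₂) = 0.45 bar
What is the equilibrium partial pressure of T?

P(T) = 0.53 bar

At equilibrium, Kₚ = P(B₂)³·P(DE₂)² / (P(M)²·P(T)²·P(L)) = 8.5×10⁻⁵.
(0.0040)³·(0.45)² / ((0.031)²·(P(T))²·(0.56)) = 8.5×10⁻⁵
P(T)² = 0.283 ⇒ P(T) = 0.53 bar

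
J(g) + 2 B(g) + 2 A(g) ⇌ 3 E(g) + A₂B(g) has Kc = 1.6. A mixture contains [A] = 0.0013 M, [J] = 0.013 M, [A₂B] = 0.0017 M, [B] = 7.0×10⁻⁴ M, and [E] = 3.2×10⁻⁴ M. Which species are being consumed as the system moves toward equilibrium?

Qc = [E]³·[A₂B] / ([J]·[B]²·[A]²) = (3.2×10⁻⁴)³·(0.0017) / ((0.013)·(7.0×10⁻⁴)²·(0.0013)²) = 5.2
Qc = 5.2 > Kc = 1.6: net reverse reaction.

E, A₂B (products)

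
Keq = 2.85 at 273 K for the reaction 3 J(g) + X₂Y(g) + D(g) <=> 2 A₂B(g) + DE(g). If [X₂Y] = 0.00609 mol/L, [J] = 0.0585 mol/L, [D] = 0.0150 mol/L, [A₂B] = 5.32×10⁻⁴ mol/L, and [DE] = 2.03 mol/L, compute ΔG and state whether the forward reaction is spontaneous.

ΔG = 5.45 kJ/mol; the forward reaction is non-spontaneous

Q = [A₂B]²·[DE] / ([J]³·[X₂Y]·[D]) = (5.32×10⁻⁴)²·(2.03) / ((0.0585)³·(0.00609)·(0.0150)) = 31.4
ΔG = RT ln(Q/Keq) = (8.314 J mol⁻¹ K⁻¹)(273 K) × ln(31.4/2.85)
   = (2.270 kJ/mol)(2.399) = 5.45 kJ/mol
ΔG > 0, so the forward reaction is non-spontaneous (proceeds in reverse).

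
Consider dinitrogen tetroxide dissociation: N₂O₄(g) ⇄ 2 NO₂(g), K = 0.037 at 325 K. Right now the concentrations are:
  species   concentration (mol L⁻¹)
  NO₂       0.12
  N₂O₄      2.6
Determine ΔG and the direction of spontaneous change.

Q = [NO₂]² / [N₂O₄] = (0.12)² / (2.6) = 0.00554
ΔG = RT ln(Q/K) = (8.314 J mol⁻¹ K⁻¹)(325 K) × ln(0.00554/0.037)
   = (2.702 kJ/mol)(-1.899) = -5.13 kJ/mol
ΔG < 0, so the forward reaction is spontaneous (proceeds forward).

ΔG = -5.13 kJ/mol; the forward reaction is spontaneous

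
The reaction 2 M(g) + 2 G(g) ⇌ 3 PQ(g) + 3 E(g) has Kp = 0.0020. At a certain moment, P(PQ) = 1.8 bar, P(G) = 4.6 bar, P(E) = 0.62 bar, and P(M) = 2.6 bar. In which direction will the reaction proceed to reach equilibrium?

Qp = P(PQ)³·P(E)³ / (P(M)²·P(G)²) = (1.8)³·(0.62)³ / ((2.6)²·(4.6)²) = 0.0097
Qp = 0.0097 > Kp = 0.0020, so the reverse reaction proceeds.

reverse (toward reactants)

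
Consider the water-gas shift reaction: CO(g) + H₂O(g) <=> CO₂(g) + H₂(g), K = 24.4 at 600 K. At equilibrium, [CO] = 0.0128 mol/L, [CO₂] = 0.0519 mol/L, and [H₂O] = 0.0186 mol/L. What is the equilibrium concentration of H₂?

At equilibrium, K = [CO₂]·[H₂] / ([CO]·[H₂O]) = 24.4.
(0.0519)·([H₂]) / ((0.0128)·(0.0186)) = 24.4
[H₂] = 0.112 mol/L

[H₂] = 0.112 mol/L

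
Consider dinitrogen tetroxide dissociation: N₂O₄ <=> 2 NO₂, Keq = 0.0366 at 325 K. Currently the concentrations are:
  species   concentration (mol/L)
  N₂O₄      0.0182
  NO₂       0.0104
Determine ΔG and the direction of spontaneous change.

ΔG = -4.91 kJ/mol; the forward reaction is spontaneous

Q = [NO₂]² / [N₂O₄] = (0.0104)² / (0.0182) = 0.00594
ΔG = RT ln(Q/Keq) = (8.314 J mol⁻¹ K⁻¹)(325 K) × ln(0.00594/0.0366)
   = (2.702 kJ/mol)(-1.818) = -4.91 kJ/mol
ΔG < 0, so the forward reaction is spontaneous (proceeds forward).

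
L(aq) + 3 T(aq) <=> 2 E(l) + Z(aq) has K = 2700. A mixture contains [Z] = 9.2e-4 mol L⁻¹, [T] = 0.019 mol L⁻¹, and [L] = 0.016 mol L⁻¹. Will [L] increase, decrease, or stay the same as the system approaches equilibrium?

increase

(E is a pure liquid — omitted from Q.)
Q = [Z] / ([L]·[T]³) = (9.2e-4) / ((0.016)·(0.019)³) = 8400
Q = 8400 > K = 2700: net reverse reaction.
L is a reactant, so it increases.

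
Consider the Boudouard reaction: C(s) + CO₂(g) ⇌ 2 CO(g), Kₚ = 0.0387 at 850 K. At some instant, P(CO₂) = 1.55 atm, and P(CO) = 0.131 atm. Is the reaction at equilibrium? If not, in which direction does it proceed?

(C is a pure solid — omitted from Qₚ.)
Qₚ = P(CO)² / P(CO₂) = (0.131)² / (1.55) = 0.0111
Qₚ = 0.0111 < Kₚ = 0.0387, so the forward reaction proceeds.

to the right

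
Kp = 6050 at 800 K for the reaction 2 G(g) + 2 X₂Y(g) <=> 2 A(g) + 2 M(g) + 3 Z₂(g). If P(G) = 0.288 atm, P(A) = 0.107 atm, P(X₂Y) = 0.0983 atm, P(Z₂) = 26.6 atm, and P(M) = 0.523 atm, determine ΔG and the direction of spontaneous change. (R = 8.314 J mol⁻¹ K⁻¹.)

ΔG = 16.6 kJ/mol; the forward reaction is non-spontaneous

Qp = P(A)²·P(M)²·P(Z₂)³ / (P(G)²·P(X₂Y)²) = (0.107)²·(0.523)²·(26.6)³ / ((0.288)²·(0.0983)²) = 73500
ΔG = RT ln(Qp/Kp) = (8.314 J mol⁻¹ K⁻¹)(800 K) × ln(73500/6050)
   = (6.651 kJ/mol)(2.497) = 16.6 kJ/mol
ΔG > 0, so the forward reaction is non-spontaneous (proceeds in reverse).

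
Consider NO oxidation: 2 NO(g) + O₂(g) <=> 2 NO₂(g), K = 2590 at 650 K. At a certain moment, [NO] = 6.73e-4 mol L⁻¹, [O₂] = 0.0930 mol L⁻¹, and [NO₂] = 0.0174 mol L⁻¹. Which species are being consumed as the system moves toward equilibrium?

Q = [NO₂]² / ([NO]²·[O₂]) = (0.0174)² / ((6.73e-4)²·(0.0930)) = 7190
Q = 7190 > K = 2590: net reverse reaction.

NO₂ (products)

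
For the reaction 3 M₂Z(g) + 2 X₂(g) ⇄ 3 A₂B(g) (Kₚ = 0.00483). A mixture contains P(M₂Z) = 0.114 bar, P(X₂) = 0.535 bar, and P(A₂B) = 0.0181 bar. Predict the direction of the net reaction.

toward reactants

Qₚ = P(A₂B)³ / (P(M₂Z)³·P(X₂)²) = (0.0181)³ / ((0.114)³·(0.535)²) = 0.0140
Qₚ = 0.0140 > Kₚ = 0.00483, so the reverse reaction proceeds.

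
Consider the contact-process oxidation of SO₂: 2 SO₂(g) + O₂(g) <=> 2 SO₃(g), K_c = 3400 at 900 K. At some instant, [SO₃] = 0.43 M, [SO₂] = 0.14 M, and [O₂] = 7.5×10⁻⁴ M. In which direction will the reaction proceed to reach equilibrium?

Q_c = [SO₃]² / ([SO₂]²·[O₂]) = (0.43)² / ((0.14)²·(7.5×10⁻⁴)) = 13000
Q_c = 13000 > K_c = 3400, so the reverse reaction proceeds.

reverse (toward reactants)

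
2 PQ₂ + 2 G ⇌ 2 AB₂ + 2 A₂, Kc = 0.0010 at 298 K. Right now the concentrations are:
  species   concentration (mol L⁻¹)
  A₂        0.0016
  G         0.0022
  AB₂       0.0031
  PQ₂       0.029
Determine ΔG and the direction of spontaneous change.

ΔG = 4.46 kJ/mol; the forward reaction is non-spontaneous

Qc = [AB₂]²·[A₂]² / ([PQ₂]²·[G]²) = (0.0031)²·(0.0016)² / ((0.029)²·(0.0022)²) = 0.00604
ΔG = RT ln(Qc/Kc) = (8.314 J mol⁻¹ K⁻¹)(298 K) × ln(0.00604/0.0010)
   = (2.478 kJ/mol)(1.798) = 4.46 kJ/mol
ΔG > 0, so the forward reaction is non-spontaneous (proceeds in reverse).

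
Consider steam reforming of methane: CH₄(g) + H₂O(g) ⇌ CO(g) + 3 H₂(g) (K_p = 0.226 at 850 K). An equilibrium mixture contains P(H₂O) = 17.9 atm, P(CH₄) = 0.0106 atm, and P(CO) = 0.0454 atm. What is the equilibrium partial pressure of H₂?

At equilibrium, K_p = P(CO)·P(H₂)³ / (P(CH₄)·P(H₂O)) = 0.226.
(0.0454)·(P(H₂))³ / ((0.0106)·(17.9)) = 0.226
P(H₂)³ = 0.945 ⇒ P(H₂) = 0.981 atm

P(H₂) = 0.981 atm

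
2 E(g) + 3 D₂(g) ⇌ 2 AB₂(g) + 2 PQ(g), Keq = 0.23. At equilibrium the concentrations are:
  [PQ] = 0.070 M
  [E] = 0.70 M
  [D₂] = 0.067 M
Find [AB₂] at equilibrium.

At equilibrium, Keq = [AB₂]²·[PQ]² / ([E]²·[D₂]³) = 0.23.
([AB₂])²·(0.070)² / ((0.70)²·(0.067)³) = 0.23
[AB₂]² = 0.00692 ⇒ [AB₂] = 0.083 M

[AB₂] = 0.083 M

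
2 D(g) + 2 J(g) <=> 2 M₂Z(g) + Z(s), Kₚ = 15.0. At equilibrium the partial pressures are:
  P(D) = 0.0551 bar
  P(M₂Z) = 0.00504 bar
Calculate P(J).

(Z is a pure solid — omitted from Kₚ.)
At equilibrium, Kₚ = P(M₂Z)² / (P(D)²·P(J)²) = 15.0.
(0.00504)² / ((0.0551)²·(P(J))²) = 15.0
P(J)² = 5.58×10⁻⁴ ⇒ P(J) = 0.0236 bar

P(J) = 0.0236 bar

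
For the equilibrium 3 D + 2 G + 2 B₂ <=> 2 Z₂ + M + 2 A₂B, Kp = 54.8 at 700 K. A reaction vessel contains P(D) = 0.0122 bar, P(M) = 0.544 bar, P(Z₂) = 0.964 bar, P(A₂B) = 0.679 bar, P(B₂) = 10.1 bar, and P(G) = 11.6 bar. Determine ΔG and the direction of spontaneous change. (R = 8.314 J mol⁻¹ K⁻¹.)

ΔG = -10.3 kJ/mol; the forward reaction is spontaneous

Qp = P(Z₂)²·P(M)·P(A₂B)² / (P(D)³·P(G)²·P(B₂)²) = (0.964)²·(0.544)·(0.679)² / ((0.0122)³·(11.6)²·(10.1)²) = 9.35
ΔG = RT ln(Qp/Kp) = (8.314 J mol⁻¹ K⁻¹)(700 K) × ln(9.35/54.8)
   = (5.820 kJ/mol)(-1.768) = -10.3 kJ/mol
ΔG < 0, so the forward reaction is spontaneous (proceeds forward).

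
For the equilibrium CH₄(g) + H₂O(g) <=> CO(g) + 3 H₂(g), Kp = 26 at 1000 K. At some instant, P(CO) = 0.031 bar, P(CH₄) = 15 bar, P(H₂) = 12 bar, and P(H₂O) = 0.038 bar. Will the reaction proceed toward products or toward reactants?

toward reactants

Qp = P(CO)·P(H₂)³ / (P(CH₄)·P(H₂O)) = (0.031)·(12)³ / ((15)·(0.038)) = 94
Qp = 94 > Kp = 26, so the reverse reaction proceeds.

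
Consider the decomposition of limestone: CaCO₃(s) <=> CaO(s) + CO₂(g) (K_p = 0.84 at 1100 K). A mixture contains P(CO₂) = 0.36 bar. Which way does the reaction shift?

(CaCO₃, CaO are pure solids — omitted from Q_p.)
Q_p = P(CO₂) = 0.36
Q_p = 0.36 < K_p = 0.84, so the forward reaction proceeds.

to the right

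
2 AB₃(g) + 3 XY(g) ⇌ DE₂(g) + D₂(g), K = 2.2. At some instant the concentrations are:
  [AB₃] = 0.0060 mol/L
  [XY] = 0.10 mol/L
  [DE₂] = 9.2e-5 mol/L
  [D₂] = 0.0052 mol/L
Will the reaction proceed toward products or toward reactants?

toward reactants

Q = [DE₂]·[D₂] / ([AB₃]²·[XY]³) = (9.2e-5)·(0.0052) / ((0.0060)²·(0.10)³) = 13
Q = 13 > K = 2.2, so the reverse reaction proceeds.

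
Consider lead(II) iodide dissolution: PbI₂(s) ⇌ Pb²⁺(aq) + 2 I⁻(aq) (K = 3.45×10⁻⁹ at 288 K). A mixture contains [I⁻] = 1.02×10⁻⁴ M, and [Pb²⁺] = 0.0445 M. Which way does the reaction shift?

(PbI₂ is a pure solid — omitted from Q.)
Q = [Pb²⁺]·[I⁻]² = (0.0445)·(1.02×10⁻⁴)² = 4.63×10⁻¹⁰
Q = 4.63×10⁻¹⁰ < K = 3.45×10⁻⁹, so the forward reaction proceeds.

in the forward direction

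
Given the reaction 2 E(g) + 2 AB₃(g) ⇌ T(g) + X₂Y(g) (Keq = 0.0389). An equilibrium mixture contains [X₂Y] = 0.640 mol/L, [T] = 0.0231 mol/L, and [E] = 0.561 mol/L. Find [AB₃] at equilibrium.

At equilibrium, Keq = [T]·[X₂Y] / ([E]²·[AB₃]²) = 0.0389.
(0.0231)·(0.640) / ((0.561)²·([AB₃])²) = 0.0389
[AB₃]² = 1.21 ⇒ [AB₃] = 1.10 mol/L

[AB₃] = 1.10 mol/L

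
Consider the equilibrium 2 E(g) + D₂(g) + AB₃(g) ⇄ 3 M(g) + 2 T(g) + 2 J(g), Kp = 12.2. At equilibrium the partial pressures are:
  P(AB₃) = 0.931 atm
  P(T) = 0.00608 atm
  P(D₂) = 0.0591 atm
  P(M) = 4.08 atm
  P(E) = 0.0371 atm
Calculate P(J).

P(J) = 0.607 atm

At equilibrium, Kp = P(M)³·P(T)²·P(J)² / (P(E)²·P(D₂)·P(AB₃)) = 12.2.
(4.08)³·(0.00608)²·(P(J))² / ((0.0371)²·(0.0591)·(0.931)) = 12.2
P(J)² = 0.368 ⇒ P(J) = 0.607 atm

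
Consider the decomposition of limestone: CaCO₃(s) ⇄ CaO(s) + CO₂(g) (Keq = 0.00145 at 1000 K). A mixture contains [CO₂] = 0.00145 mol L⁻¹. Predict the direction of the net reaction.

at equilibrium

(CaCO₃, CaO are pure solids — omitted from Q.)
Q = [CO₂] = 0.00145
Q = 0.00145 = Keq, so the system is already at equilibrium.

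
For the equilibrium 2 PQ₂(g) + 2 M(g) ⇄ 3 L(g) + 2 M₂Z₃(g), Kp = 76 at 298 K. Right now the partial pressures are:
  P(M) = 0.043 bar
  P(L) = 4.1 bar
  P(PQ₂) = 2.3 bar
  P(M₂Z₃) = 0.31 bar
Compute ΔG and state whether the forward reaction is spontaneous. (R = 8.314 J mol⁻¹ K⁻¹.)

Qp = P(L)³·P(M₂Z₃)² / (P(PQ₂)²·P(M)²) = (4.1)³·(0.31)² / ((2.3)²·(0.043)²) = 677
ΔG = RT ln(Qp/Kp) = (8.314 J mol⁻¹ K⁻¹)(298 K) × ln(677/76)
   = (2.478 kJ/mol)(2.187) = 5.42 kJ/mol
ΔG > 0, so the forward reaction is non-spontaneous (proceeds in reverse).

ΔG = 5.42 kJ/mol; the forward reaction is non-spontaneous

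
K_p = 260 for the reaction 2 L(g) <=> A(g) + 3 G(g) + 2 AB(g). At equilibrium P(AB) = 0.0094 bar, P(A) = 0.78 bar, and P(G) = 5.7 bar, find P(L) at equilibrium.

At equilibrium, K_p = P(A)·P(G)³·P(AB)² / P(L)² = 260.
(0.78)·(5.7)³·(0.0094)² / (P(L))² = 260
P(L)² = 4.91×10⁻⁵ ⇒ P(L) = 0.0070 bar

P(L) = 0.0070 bar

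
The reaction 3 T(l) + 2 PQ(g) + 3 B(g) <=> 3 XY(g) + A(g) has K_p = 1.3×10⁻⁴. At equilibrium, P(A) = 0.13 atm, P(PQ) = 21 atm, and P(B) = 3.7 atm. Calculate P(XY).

(T is a pure liquid — omitted from K_p.)
At equilibrium, K_p = P(XY)³·P(A) / (P(PQ)²·P(B)³) = 1.3×10⁻⁴.
(P(XY))³·(0.13) / ((21)²·(3.7)³) = 1.3×10⁻⁴
P(XY)³ = 22.3 ⇒ P(XY) = 2.8 atm

P(XY) = 2.8 atm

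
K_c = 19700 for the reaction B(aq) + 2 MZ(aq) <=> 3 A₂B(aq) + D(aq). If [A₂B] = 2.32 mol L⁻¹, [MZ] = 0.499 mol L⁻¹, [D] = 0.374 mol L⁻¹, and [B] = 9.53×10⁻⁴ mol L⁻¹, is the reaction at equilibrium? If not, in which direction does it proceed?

Q_c = [A₂B]³·[D] / ([B]·[MZ]²) = (2.32)³·(0.374) / ((9.53×10⁻⁴)·(0.499)²) = 19700
Q_c = 19700 = K_c, so the system is already at equilibrium.

no net change (already at equilibrium)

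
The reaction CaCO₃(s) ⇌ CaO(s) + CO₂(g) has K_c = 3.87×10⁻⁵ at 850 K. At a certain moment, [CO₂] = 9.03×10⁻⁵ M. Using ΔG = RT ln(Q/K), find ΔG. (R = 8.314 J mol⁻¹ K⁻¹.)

(CaCO₃, CaO are pure solids — omitted from Q_c.)
Q_c = [CO₂] = 9.03×10⁻⁵
ΔG = RT ln(Q_c/K_c) = (8.314 J mol⁻¹ K⁻¹)(850 K) × ln(9.03×10⁻⁵/3.87×10⁻⁵)
   = (7.067 kJ/mol)(0.8473) = 5.99 kJ/mol
ΔG > 0, so the forward reaction is non-spontaneous (proceeds in reverse).

ΔG = 5.99 kJ/mol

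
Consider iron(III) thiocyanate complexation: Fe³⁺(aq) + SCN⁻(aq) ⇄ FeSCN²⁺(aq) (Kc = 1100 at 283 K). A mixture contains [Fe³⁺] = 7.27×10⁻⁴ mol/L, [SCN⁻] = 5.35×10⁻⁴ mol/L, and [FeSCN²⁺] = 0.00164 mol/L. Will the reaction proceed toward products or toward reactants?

Qc = [FeSCN²⁺] / ([Fe³⁺]·[SCN⁻]) = (0.00164) / ((7.27×10⁻⁴)·(5.35×10⁻⁴)) = 4220
Qc = 4220 > Kc = 1100, so the reverse reaction proceeds.

reverse (toward reactants)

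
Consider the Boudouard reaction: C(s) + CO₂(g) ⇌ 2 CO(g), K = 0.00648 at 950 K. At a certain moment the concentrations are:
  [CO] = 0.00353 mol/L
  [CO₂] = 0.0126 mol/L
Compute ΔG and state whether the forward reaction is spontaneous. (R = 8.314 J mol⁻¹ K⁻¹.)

(C is a pure solid — omitted from Q.)
Q = [CO]² / [CO₂] = (0.00353)² / (0.0126) = 9.89×10⁻⁴
ΔG = RT ln(Q/K) = (8.314 J mol⁻¹ K⁻¹)(950 K) × ln(9.89×10⁻⁴/0.00648)
   = (7.898 kJ/mol)(-1.880) = -14.8 kJ/mol
ΔG < 0, so the forward reaction is spontaneous (proceeds forward).

ΔG = -14.8 kJ/mol; the forward reaction is spontaneous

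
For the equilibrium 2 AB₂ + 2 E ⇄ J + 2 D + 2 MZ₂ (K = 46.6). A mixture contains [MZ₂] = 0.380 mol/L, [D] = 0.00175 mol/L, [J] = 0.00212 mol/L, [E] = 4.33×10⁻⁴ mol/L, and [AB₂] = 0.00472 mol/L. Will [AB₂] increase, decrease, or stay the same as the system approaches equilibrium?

Q = [J]·[D]²·[MZ₂]² / ([AB₂]²·[E]²) = (0.00212)·(0.00175)²·(0.380)² / ((0.00472)²·(4.33×10⁻⁴)²) = 224
Q = 224 > K = 46.6: net reverse reaction.
AB₂ is a reactant, so it increases.

increase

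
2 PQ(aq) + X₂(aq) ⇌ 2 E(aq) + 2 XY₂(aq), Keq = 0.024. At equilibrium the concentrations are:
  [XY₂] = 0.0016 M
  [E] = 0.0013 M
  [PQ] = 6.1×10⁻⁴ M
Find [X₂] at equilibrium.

At equilibrium, Keq = [E]²·[XY₂]² / ([PQ]²·[X₂]) = 0.024.
(0.0013)²·(0.0016)² / ((6.1×10⁻⁴)²·([X₂])) = 0.024
[X₂] = 4.84×10⁻⁴ = 4.8×10⁻⁴ M

[X₂] = 4.8×10⁻⁴ M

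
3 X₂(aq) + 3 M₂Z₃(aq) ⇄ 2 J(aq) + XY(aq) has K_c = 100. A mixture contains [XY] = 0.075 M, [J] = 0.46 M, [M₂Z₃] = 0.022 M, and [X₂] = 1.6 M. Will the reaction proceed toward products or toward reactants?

to the left

Q_c = [J]²·[XY] / ([X₂]³·[M₂Z₃]³) = (0.46)²·(0.075) / ((1.6)³·(0.022)³) = 360
Q_c = 360 > K_c = 100, so the reverse reaction proceeds.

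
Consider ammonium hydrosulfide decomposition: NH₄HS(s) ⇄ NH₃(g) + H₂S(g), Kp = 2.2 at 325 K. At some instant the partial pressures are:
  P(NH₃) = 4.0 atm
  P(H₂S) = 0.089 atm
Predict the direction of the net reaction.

(NH₄HS is a pure solid — omitted from Qp.)
Qp = P(NH₃)·P(H₂S) = (4.0)·(0.089) = 0.36
Qp = 0.36 < Kp = 2.2, so the forward reaction proceeds.

to the right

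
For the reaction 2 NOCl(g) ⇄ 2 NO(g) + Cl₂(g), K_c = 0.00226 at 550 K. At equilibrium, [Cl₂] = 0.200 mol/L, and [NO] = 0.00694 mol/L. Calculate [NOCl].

At equilibrium, K_c = [NO]²·[Cl₂] / [NOCl]² = 0.00226.
(0.00694)²·(0.200) / ([NOCl])² = 0.00226
[NOCl]² = 0.00426 ⇒ [NOCl] = 0.0653 mol/L

[NOCl] = 0.0653 mol/L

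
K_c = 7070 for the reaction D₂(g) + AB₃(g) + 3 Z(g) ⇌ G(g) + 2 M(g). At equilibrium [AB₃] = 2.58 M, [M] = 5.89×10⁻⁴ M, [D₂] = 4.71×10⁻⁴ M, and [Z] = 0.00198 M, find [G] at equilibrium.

[G] = 0.192 M

At equilibrium, K_c = [G]·[M]² / ([D₂]·[AB₃]·[Z]³) = 7070.
([G])·(5.89×10⁻⁴)² / ((4.71×10⁻⁴)·(2.58)·(0.00198)³) = 7070
[G] = 0.192 M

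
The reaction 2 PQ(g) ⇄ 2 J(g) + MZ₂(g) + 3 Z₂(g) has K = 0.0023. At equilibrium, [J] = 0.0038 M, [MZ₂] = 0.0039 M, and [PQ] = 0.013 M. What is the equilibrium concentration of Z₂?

At equilibrium, K = [J]²·[MZ₂]·[Z₂]³ / [PQ]² = 0.0023.
(0.0038)²·(0.0039)·([Z₂])³ / (0.013)² = 0.0023
[Z₂]³ = 6.90 ⇒ [Z₂] = 1.9 M

[Z₂] = 1.9 M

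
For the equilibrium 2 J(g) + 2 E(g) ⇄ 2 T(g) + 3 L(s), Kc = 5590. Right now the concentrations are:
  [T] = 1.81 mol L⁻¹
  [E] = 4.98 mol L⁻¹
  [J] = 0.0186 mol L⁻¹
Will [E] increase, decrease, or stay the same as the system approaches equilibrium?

(L is a pure solid — omitted from Qc.)
Qc = [T]² / ([J]²·[E]²) = (1.81)² / ((0.0186)²·(4.98)²) = 382
Qc = 382 < Kc = 5590: net forward reaction.
E is a reactant, so it decreases.

decrease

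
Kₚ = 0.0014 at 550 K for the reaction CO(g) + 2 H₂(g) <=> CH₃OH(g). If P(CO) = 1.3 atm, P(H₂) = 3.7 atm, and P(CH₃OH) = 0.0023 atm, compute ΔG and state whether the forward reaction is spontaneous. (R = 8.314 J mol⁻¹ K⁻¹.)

ΔG = -10.9 kJ/mol; the forward reaction is spontaneous

Qₚ = P(CH₃OH) / (P(CO)·P(H₂)²) = (0.0023) / ((1.3)·(3.7)²) = 1.29e-4
ΔG = RT ln(Qₚ/Kₚ) = (8.314 J mol⁻¹ K⁻¹)(550 K) × ln(1.29e-4/0.0014)
   = (4.573 kJ/mol)(-2.384) = -10.9 kJ/mol
ΔG < 0, so the forward reaction is spontaneous (proceeds forward).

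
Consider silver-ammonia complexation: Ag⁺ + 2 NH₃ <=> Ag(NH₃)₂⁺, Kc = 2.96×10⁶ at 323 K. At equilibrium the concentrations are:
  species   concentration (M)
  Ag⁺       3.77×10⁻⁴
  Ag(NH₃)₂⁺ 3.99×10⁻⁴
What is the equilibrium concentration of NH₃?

[NH₃] = 5.98×10⁻⁴ M

At equilibrium, Kc = [Ag(NH₃)₂⁺] / ([Ag⁺]·[NH₃]²) = 2.96×10⁶.
(3.99×10⁻⁴) / ((3.77×10⁻⁴)·([NH₃])²) = 2.96×10⁶
[NH₃]² = 3.58×10⁻⁷ ⇒ [NH₃] = 5.98×10⁻⁴ M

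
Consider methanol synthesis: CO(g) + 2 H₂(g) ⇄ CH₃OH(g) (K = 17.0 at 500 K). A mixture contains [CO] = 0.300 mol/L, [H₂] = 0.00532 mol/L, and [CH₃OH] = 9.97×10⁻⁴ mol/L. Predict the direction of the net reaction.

Q = [CH₃OH] / ([CO]·[H₂]²) = (9.97×10⁻⁴) / ((0.300)·(0.00532)²) = 117
Q = 117 > K = 17.0, so the reverse reaction proceeds.

toward reactants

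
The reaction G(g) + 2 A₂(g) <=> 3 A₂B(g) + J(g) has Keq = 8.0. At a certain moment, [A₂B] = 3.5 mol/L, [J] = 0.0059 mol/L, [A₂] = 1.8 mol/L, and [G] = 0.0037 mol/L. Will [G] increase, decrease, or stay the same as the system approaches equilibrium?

Q = [A₂B]³·[J] / ([G]·[A₂]²) = (3.5)³·(0.0059) / ((0.0037)·(1.8)²) = 21
Q = 21 > Keq = 8.0: net reverse reaction.
G is a reactant, so it increases.

increase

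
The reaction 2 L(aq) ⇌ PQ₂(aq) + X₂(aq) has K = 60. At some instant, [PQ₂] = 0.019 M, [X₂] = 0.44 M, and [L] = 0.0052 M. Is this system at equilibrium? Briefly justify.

no; Q > K, reaction proceeds in reverse

Q = [PQ₂]·[X₂] / [L]² = (0.019)·(0.44) / (0.0052)² = 310
Q = 310 > K = 60: net reverse reaction.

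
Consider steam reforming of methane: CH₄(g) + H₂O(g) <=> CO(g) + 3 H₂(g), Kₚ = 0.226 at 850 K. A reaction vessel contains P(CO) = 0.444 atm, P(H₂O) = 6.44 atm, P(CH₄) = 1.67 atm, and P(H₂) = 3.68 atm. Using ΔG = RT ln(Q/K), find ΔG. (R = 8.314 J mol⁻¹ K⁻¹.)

ΔG = 15.6 kJ/mol

Qₚ = P(CO)·P(H₂)³ / (P(CH₄)·P(H₂O)) = (0.444)·(3.68)³ / ((1.67)·(6.44)) = 2.06
ΔG = RT ln(Qₚ/Kₚ) = (8.314 J mol⁻¹ K⁻¹)(850 K) × ln(2.06/0.226)
   = (7.067 kJ/mol)(2.210) = 15.6 kJ/mol
ΔG > 0, so the forward reaction is non-spontaneous (proceeds in reverse).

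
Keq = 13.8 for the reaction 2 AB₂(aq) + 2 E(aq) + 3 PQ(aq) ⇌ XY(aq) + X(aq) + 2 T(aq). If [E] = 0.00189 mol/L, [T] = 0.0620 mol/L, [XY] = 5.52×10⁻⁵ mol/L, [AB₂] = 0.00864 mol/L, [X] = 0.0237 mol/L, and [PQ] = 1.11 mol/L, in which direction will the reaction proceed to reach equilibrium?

no net change (already at equilibrium)

Q = [XY]·[X]·[T]² / ([AB₂]²·[E]²·[PQ]³) = (5.52×10⁻⁵)·(0.0237)·(0.0620)² / ((0.00864)²·(0.00189)²·(1.11)³) = 13.8
Q = 13.8 = Keq, so the system is already at equilibrium.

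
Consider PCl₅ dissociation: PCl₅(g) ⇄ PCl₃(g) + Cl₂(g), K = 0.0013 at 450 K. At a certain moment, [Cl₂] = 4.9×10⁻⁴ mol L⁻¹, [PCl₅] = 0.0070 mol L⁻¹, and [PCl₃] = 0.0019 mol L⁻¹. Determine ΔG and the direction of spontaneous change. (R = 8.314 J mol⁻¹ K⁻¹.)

ΔG = -8.53 kJ/mol; the forward reaction is spontaneous

Q = [PCl₃]·[Cl₂] / [PCl₅] = (0.0019)·(4.9×10⁻⁴) / (0.0070) = 1.33×10⁻⁴
ΔG = RT ln(Q/K) = (8.314 J mol⁻¹ K⁻¹)(450 K) × ln(1.33×10⁻⁴/0.0013)
   = (3.741 kJ/mol)(-2.280) = -8.53 kJ/mol
ΔG < 0, so the forward reaction is spontaneous (proceeds forward).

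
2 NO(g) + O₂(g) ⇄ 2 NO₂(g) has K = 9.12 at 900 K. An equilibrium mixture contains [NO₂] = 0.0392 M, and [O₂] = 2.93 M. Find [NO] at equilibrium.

At equilibrium, K = [NO₂]² / ([NO]²·[O₂]) = 9.12.
(0.0392)² / (([NO])²·(2.93)) = 9.12
[NO]² = 5.75e-5 ⇒ [NO] = 0.00758 M

[NO] = 0.00758 M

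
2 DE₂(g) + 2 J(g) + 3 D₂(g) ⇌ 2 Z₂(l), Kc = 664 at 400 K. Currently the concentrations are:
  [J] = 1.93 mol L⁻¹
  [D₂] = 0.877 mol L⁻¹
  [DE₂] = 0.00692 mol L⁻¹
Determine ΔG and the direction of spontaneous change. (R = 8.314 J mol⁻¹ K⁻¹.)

(Z₂ is a pure liquid — omitted from Qc.)
Qc = 1 / ([DE₂]²·[J]²·[D₂]³) = 1 / ((0.00692)²·(1.93)²·(0.877)³) = 8310
ΔG = RT ln(Qc/Kc) = (8.314 J mol⁻¹ K⁻¹)(400 K) × ln(8310/664)
   = (3.326 kJ/mol)(2.527) = 8.40 kJ/mol
ΔG > 0, so the forward reaction is non-spontaneous (proceeds in reverse).

ΔG = 8.40 kJ/mol; the forward reaction is non-spontaneous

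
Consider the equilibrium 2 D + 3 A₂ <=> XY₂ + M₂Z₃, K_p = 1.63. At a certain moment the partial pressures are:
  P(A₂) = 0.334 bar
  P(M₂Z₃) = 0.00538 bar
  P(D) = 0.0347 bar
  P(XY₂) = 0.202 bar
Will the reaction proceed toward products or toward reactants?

reverse (toward reactants)

Q_p = P(XY₂)·P(M₂Z₃) / (P(D)²·P(A₂)³) = (0.202)·(0.00538) / ((0.0347)²·(0.334)³) = 24.2
Q_p = 24.2 > K_p = 1.63, so the reverse reaction proceeds.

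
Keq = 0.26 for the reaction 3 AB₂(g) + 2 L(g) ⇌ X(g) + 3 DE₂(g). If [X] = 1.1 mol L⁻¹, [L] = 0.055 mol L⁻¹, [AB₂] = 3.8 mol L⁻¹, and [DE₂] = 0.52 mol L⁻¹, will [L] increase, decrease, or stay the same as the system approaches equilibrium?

increase

Q = [X]·[DE₂]³ / ([AB₂]³·[L]²) = (1.1)·(0.52)³ / ((3.8)³·(0.055)²) = 0.93
Q = 0.93 > Keq = 0.26: net reverse reaction.
L is a reactant, so it increases.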